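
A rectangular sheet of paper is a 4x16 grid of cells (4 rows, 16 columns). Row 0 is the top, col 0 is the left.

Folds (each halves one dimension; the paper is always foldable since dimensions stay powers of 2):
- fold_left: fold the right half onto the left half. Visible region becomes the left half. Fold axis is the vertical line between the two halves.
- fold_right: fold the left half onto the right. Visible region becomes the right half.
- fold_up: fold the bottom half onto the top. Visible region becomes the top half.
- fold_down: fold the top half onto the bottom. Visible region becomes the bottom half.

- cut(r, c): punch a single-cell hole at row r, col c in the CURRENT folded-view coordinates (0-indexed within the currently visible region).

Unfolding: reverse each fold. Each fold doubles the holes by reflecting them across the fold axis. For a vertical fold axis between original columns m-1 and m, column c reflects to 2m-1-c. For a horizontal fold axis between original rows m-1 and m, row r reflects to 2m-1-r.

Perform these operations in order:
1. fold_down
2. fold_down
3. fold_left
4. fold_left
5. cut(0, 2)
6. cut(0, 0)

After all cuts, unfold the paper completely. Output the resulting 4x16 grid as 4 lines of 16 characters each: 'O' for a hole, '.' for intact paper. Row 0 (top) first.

Op 1 fold_down: fold axis h@2; visible region now rows[2,4) x cols[0,16) = 2x16
Op 2 fold_down: fold axis h@3; visible region now rows[3,4) x cols[0,16) = 1x16
Op 3 fold_left: fold axis v@8; visible region now rows[3,4) x cols[0,8) = 1x8
Op 4 fold_left: fold axis v@4; visible region now rows[3,4) x cols[0,4) = 1x4
Op 5 cut(0, 2): punch at orig (3,2); cuts so far [(3, 2)]; region rows[3,4) x cols[0,4) = 1x4
Op 6 cut(0, 0): punch at orig (3,0); cuts so far [(3, 0), (3, 2)]; region rows[3,4) x cols[0,4) = 1x4
Unfold 1 (reflect across v@4): 4 holes -> [(3, 0), (3, 2), (3, 5), (3, 7)]
Unfold 2 (reflect across v@8): 8 holes -> [(3, 0), (3, 2), (3, 5), (3, 7), (3, 8), (3, 10), (3, 13), (3, 15)]
Unfold 3 (reflect across h@3): 16 holes -> [(2, 0), (2, 2), (2, 5), (2, 7), (2, 8), (2, 10), (2, 13), (2, 15), (3, 0), (3, 2), (3, 5), (3, 7), (3, 8), (3, 10), (3, 13), (3, 15)]
Unfold 4 (reflect across h@2): 32 holes -> [(0, 0), (0, 2), (0, 5), (0, 7), (0, 8), (0, 10), (0, 13), (0, 15), (1, 0), (1, 2), (1, 5), (1, 7), (1, 8), (1, 10), (1, 13), (1, 15), (2, 0), (2, 2), (2, 5), (2, 7), (2, 8), (2, 10), (2, 13), (2, 15), (3, 0), (3, 2), (3, 5), (3, 7), (3, 8), (3, 10), (3, 13), (3, 15)]

Answer: O.O..O.OO.O..O.O
O.O..O.OO.O..O.O
O.O..O.OO.O..O.O
O.O..O.OO.O..O.O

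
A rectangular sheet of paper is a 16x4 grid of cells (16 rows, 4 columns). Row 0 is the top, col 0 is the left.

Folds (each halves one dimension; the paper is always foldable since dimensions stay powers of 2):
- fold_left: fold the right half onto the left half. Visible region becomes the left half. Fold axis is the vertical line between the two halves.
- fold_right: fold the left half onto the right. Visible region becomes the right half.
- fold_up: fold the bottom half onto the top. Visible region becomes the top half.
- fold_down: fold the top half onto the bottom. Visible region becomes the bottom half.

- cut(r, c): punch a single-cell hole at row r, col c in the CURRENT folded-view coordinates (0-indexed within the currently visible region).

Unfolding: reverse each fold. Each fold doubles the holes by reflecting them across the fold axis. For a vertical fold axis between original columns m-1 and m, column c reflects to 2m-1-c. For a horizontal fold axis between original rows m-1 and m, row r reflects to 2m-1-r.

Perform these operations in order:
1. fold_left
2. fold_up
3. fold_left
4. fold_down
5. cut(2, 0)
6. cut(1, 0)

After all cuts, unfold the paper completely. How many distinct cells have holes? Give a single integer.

Op 1 fold_left: fold axis v@2; visible region now rows[0,16) x cols[0,2) = 16x2
Op 2 fold_up: fold axis h@8; visible region now rows[0,8) x cols[0,2) = 8x2
Op 3 fold_left: fold axis v@1; visible region now rows[0,8) x cols[0,1) = 8x1
Op 4 fold_down: fold axis h@4; visible region now rows[4,8) x cols[0,1) = 4x1
Op 5 cut(2, 0): punch at orig (6,0); cuts so far [(6, 0)]; region rows[4,8) x cols[0,1) = 4x1
Op 6 cut(1, 0): punch at orig (5,0); cuts so far [(5, 0), (6, 0)]; region rows[4,8) x cols[0,1) = 4x1
Unfold 1 (reflect across h@4): 4 holes -> [(1, 0), (2, 0), (5, 0), (6, 0)]
Unfold 2 (reflect across v@1): 8 holes -> [(1, 0), (1, 1), (2, 0), (2, 1), (5, 0), (5, 1), (6, 0), (6, 1)]
Unfold 3 (reflect across h@8): 16 holes -> [(1, 0), (1, 1), (2, 0), (2, 1), (5, 0), (5, 1), (6, 0), (6, 1), (9, 0), (9, 1), (10, 0), (10, 1), (13, 0), (13, 1), (14, 0), (14, 1)]
Unfold 4 (reflect across v@2): 32 holes -> [(1, 0), (1, 1), (1, 2), (1, 3), (2, 0), (2, 1), (2, 2), (2, 3), (5, 0), (5, 1), (5, 2), (5, 3), (6, 0), (6, 1), (6, 2), (6, 3), (9, 0), (9, 1), (9, 2), (9, 3), (10, 0), (10, 1), (10, 2), (10, 3), (13, 0), (13, 1), (13, 2), (13, 3), (14, 0), (14, 1), (14, 2), (14, 3)]

Answer: 32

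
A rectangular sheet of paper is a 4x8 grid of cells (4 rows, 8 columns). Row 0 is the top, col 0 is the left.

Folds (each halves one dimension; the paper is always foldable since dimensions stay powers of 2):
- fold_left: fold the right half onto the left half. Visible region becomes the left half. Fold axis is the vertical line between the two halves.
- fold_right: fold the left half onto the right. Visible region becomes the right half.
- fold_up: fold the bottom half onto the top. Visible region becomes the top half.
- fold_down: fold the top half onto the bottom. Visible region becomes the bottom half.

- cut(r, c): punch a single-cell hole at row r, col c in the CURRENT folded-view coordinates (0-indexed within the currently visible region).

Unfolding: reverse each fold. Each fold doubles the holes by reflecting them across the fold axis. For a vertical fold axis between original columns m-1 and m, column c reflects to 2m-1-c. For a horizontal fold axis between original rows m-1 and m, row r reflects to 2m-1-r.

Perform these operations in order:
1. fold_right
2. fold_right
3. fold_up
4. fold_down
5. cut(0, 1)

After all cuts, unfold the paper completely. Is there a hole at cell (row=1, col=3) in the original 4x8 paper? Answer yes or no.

Op 1 fold_right: fold axis v@4; visible region now rows[0,4) x cols[4,8) = 4x4
Op 2 fold_right: fold axis v@6; visible region now rows[0,4) x cols[6,8) = 4x2
Op 3 fold_up: fold axis h@2; visible region now rows[0,2) x cols[6,8) = 2x2
Op 4 fold_down: fold axis h@1; visible region now rows[1,2) x cols[6,8) = 1x2
Op 5 cut(0, 1): punch at orig (1,7); cuts so far [(1, 7)]; region rows[1,2) x cols[6,8) = 1x2
Unfold 1 (reflect across h@1): 2 holes -> [(0, 7), (1, 7)]
Unfold 2 (reflect across h@2): 4 holes -> [(0, 7), (1, 7), (2, 7), (3, 7)]
Unfold 3 (reflect across v@6): 8 holes -> [(0, 4), (0, 7), (1, 4), (1, 7), (2, 4), (2, 7), (3, 4), (3, 7)]
Unfold 4 (reflect across v@4): 16 holes -> [(0, 0), (0, 3), (0, 4), (0, 7), (1, 0), (1, 3), (1, 4), (1, 7), (2, 0), (2, 3), (2, 4), (2, 7), (3, 0), (3, 3), (3, 4), (3, 7)]
Holes: [(0, 0), (0, 3), (0, 4), (0, 7), (1, 0), (1, 3), (1, 4), (1, 7), (2, 0), (2, 3), (2, 4), (2, 7), (3, 0), (3, 3), (3, 4), (3, 7)]

Answer: yes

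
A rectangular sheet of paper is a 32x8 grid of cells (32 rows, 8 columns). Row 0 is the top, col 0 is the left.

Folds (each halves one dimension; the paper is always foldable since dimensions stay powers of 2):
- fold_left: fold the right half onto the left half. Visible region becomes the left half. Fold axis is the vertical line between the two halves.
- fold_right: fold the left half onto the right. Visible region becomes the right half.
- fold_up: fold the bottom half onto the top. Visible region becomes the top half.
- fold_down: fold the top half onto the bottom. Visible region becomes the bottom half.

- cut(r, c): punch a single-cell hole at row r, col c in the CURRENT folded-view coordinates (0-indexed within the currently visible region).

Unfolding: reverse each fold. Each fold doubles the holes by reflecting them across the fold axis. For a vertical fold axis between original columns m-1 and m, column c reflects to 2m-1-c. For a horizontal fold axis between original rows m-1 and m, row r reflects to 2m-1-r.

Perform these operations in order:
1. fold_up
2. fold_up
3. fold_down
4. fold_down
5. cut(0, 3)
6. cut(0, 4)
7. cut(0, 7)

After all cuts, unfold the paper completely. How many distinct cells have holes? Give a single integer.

Answer: 48

Derivation:
Op 1 fold_up: fold axis h@16; visible region now rows[0,16) x cols[0,8) = 16x8
Op 2 fold_up: fold axis h@8; visible region now rows[0,8) x cols[0,8) = 8x8
Op 3 fold_down: fold axis h@4; visible region now rows[4,8) x cols[0,8) = 4x8
Op 4 fold_down: fold axis h@6; visible region now rows[6,8) x cols[0,8) = 2x8
Op 5 cut(0, 3): punch at orig (6,3); cuts so far [(6, 3)]; region rows[6,8) x cols[0,8) = 2x8
Op 6 cut(0, 4): punch at orig (6,4); cuts so far [(6, 3), (6, 4)]; region rows[6,8) x cols[0,8) = 2x8
Op 7 cut(0, 7): punch at orig (6,7); cuts so far [(6, 3), (6, 4), (6, 7)]; region rows[6,8) x cols[0,8) = 2x8
Unfold 1 (reflect across h@6): 6 holes -> [(5, 3), (5, 4), (5, 7), (6, 3), (6, 4), (6, 7)]
Unfold 2 (reflect across h@4): 12 holes -> [(1, 3), (1, 4), (1, 7), (2, 3), (2, 4), (2, 7), (5, 3), (5, 4), (5, 7), (6, 3), (6, 4), (6, 7)]
Unfold 3 (reflect across h@8): 24 holes -> [(1, 3), (1, 4), (1, 7), (2, 3), (2, 4), (2, 7), (5, 3), (5, 4), (5, 7), (6, 3), (6, 4), (6, 7), (9, 3), (9, 4), (9, 7), (10, 3), (10, 4), (10, 7), (13, 3), (13, 4), (13, 7), (14, 3), (14, 4), (14, 7)]
Unfold 4 (reflect across h@16): 48 holes -> [(1, 3), (1, 4), (1, 7), (2, 3), (2, 4), (2, 7), (5, 3), (5, 4), (5, 7), (6, 3), (6, 4), (6, 7), (9, 3), (9, 4), (9, 7), (10, 3), (10, 4), (10, 7), (13, 3), (13, 4), (13, 7), (14, 3), (14, 4), (14, 7), (17, 3), (17, 4), (17, 7), (18, 3), (18, 4), (18, 7), (21, 3), (21, 4), (21, 7), (22, 3), (22, 4), (22, 7), (25, 3), (25, 4), (25, 7), (26, 3), (26, 4), (26, 7), (29, 3), (29, 4), (29, 7), (30, 3), (30, 4), (30, 7)]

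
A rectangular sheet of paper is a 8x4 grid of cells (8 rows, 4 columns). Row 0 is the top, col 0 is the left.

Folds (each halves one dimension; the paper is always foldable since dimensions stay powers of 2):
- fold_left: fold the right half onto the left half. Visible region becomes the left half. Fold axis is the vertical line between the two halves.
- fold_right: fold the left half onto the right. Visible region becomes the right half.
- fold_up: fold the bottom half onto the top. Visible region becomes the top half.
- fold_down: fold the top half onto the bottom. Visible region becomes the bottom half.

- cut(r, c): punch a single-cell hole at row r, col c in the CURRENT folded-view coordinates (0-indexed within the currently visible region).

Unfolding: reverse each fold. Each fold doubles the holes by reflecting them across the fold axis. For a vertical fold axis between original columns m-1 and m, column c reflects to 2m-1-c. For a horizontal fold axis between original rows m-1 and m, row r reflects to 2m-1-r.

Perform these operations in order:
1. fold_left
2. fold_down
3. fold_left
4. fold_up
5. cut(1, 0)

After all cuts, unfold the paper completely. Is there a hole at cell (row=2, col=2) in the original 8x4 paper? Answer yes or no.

Answer: yes

Derivation:
Op 1 fold_left: fold axis v@2; visible region now rows[0,8) x cols[0,2) = 8x2
Op 2 fold_down: fold axis h@4; visible region now rows[4,8) x cols[0,2) = 4x2
Op 3 fold_left: fold axis v@1; visible region now rows[4,8) x cols[0,1) = 4x1
Op 4 fold_up: fold axis h@6; visible region now rows[4,6) x cols[0,1) = 2x1
Op 5 cut(1, 0): punch at orig (5,0); cuts so far [(5, 0)]; region rows[4,6) x cols[0,1) = 2x1
Unfold 1 (reflect across h@6): 2 holes -> [(5, 0), (6, 0)]
Unfold 2 (reflect across v@1): 4 holes -> [(5, 0), (5, 1), (6, 0), (6, 1)]
Unfold 3 (reflect across h@4): 8 holes -> [(1, 0), (1, 1), (2, 0), (2, 1), (5, 0), (5, 1), (6, 0), (6, 1)]
Unfold 4 (reflect across v@2): 16 holes -> [(1, 0), (1, 1), (1, 2), (1, 3), (2, 0), (2, 1), (2, 2), (2, 3), (5, 0), (5, 1), (5, 2), (5, 3), (6, 0), (6, 1), (6, 2), (6, 3)]
Holes: [(1, 0), (1, 1), (1, 2), (1, 3), (2, 0), (2, 1), (2, 2), (2, 3), (5, 0), (5, 1), (5, 2), (5, 3), (6, 0), (6, 1), (6, 2), (6, 3)]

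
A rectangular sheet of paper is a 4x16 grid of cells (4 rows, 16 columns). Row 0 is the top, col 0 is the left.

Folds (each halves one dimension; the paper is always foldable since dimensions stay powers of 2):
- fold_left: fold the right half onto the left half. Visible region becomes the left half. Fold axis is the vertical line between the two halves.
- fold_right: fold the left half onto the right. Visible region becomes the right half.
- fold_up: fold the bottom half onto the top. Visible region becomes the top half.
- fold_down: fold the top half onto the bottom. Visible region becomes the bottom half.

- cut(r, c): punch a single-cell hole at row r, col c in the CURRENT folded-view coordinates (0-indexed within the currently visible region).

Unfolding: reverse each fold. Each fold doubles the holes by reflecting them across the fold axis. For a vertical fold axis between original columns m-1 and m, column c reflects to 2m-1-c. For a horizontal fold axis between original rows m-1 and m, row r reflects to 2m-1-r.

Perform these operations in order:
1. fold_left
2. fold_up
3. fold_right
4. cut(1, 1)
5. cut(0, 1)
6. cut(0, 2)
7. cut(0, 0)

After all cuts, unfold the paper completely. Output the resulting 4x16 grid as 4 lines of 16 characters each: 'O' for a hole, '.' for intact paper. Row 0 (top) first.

Op 1 fold_left: fold axis v@8; visible region now rows[0,4) x cols[0,8) = 4x8
Op 2 fold_up: fold axis h@2; visible region now rows[0,2) x cols[0,8) = 2x8
Op 3 fold_right: fold axis v@4; visible region now rows[0,2) x cols[4,8) = 2x4
Op 4 cut(1, 1): punch at orig (1,5); cuts so far [(1, 5)]; region rows[0,2) x cols[4,8) = 2x4
Op 5 cut(0, 1): punch at orig (0,5); cuts so far [(0, 5), (1, 5)]; region rows[0,2) x cols[4,8) = 2x4
Op 6 cut(0, 2): punch at orig (0,6); cuts so far [(0, 5), (0, 6), (1, 5)]; region rows[0,2) x cols[4,8) = 2x4
Op 7 cut(0, 0): punch at orig (0,4); cuts so far [(0, 4), (0, 5), (0, 6), (1, 5)]; region rows[0,2) x cols[4,8) = 2x4
Unfold 1 (reflect across v@4): 8 holes -> [(0, 1), (0, 2), (0, 3), (0, 4), (0, 5), (0, 6), (1, 2), (1, 5)]
Unfold 2 (reflect across h@2): 16 holes -> [(0, 1), (0, 2), (0, 3), (0, 4), (0, 5), (0, 6), (1, 2), (1, 5), (2, 2), (2, 5), (3, 1), (3, 2), (3, 3), (3, 4), (3, 5), (3, 6)]
Unfold 3 (reflect across v@8): 32 holes -> [(0, 1), (0, 2), (0, 3), (0, 4), (0, 5), (0, 6), (0, 9), (0, 10), (0, 11), (0, 12), (0, 13), (0, 14), (1, 2), (1, 5), (1, 10), (1, 13), (2, 2), (2, 5), (2, 10), (2, 13), (3, 1), (3, 2), (3, 3), (3, 4), (3, 5), (3, 6), (3, 9), (3, 10), (3, 11), (3, 12), (3, 13), (3, 14)]

Answer: .OOOOOO..OOOOOO.
..O..O....O..O..
..O..O....O..O..
.OOOOOO..OOOOOO.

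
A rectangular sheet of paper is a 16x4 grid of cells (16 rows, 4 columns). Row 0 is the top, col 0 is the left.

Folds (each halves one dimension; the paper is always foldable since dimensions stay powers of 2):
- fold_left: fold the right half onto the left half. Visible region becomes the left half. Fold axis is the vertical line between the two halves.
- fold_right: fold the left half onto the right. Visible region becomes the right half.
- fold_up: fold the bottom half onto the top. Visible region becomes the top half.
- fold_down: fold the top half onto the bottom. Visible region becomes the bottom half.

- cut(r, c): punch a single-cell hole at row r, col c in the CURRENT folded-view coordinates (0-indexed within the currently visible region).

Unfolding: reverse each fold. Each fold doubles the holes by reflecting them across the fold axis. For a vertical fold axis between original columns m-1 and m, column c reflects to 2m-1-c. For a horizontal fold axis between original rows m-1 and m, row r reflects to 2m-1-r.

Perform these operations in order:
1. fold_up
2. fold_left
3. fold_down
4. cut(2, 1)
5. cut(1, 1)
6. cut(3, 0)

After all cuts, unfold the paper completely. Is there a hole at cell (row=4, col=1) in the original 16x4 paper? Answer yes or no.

Op 1 fold_up: fold axis h@8; visible region now rows[0,8) x cols[0,4) = 8x4
Op 2 fold_left: fold axis v@2; visible region now rows[0,8) x cols[0,2) = 8x2
Op 3 fold_down: fold axis h@4; visible region now rows[4,8) x cols[0,2) = 4x2
Op 4 cut(2, 1): punch at orig (6,1); cuts so far [(6, 1)]; region rows[4,8) x cols[0,2) = 4x2
Op 5 cut(1, 1): punch at orig (5,1); cuts so far [(5, 1), (6, 1)]; region rows[4,8) x cols[0,2) = 4x2
Op 6 cut(3, 0): punch at orig (7,0); cuts so far [(5, 1), (6, 1), (7, 0)]; region rows[4,8) x cols[0,2) = 4x2
Unfold 1 (reflect across h@4): 6 holes -> [(0, 0), (1, 1), (2, 1), (5, 1), (6, 1), (7, 0)]
Unfold 2 (reflect across v@2): 12 holes -> [(0, 0), (0, 3), (1, 1), (1, 2), (2, 1), (2, 2), (5, 1), (5, 2), (6, 1), (6, 2), (7, 0), (7, 3)]
Unfold 3 (reflect across h@8): 24 holes -> [(0, 0), (0, 3), (1, 1), (1, 2), (2, 1), (2, 2), (5, 1), (5, 2), (6, 1), (6, 2), (7, 0), (7, 3), (8, 0), (8, 3), (9, 1), (9, 2), (10, 1), (10, 2), (13, 1), (13, 2), (14, 1), (14, 2), (15, 0), (15, 3)]
Holes: [(0, 0), (0, 3), (1, 1), (1, 2), (2, 1), (2, 2), (5, 1), (5, 2), (6, 1), (6, 2), (7, 0), (7, 3), (8, 0), (8, 3), (9, 1), (9, 2), (10, 1), (10, 2), (13, 1), (13, 2), (14, 1), (14, 2), (15, 0), (15, 3)]

Answer: no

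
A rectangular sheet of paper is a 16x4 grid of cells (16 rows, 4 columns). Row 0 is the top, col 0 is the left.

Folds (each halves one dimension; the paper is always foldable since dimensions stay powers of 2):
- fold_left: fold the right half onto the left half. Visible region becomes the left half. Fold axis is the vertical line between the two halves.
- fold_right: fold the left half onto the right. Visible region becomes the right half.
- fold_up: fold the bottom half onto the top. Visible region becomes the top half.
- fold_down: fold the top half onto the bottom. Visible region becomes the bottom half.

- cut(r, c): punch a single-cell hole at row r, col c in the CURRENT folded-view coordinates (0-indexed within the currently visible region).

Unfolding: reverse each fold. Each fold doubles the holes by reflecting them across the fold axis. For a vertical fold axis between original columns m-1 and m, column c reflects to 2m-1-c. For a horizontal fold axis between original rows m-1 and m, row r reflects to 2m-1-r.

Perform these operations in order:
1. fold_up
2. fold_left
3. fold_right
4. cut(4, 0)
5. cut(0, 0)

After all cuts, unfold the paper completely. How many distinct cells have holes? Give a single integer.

Op 1 fold_up: fold axis h@8; visible region now rows[0,8) x cols[0,4) = 8x4
Op 2 fold_left: fold axis v@2; visible region now rows[0,8) x cols[0,2) = 8x2
Op 3 fold_right: fold axis v@1; visible region now rows[0,8) x cols[1,2) = 8x1
Op 4 cut(4, 0): punch at orig (4,1); cuts so far [(4, 1)]; region rows[0,8) x cols[1,2) = 8x1
Op 5 cut(0, 0): punch at orig (0,1); cuts so far [(0, 1), (4, 1)]; region rows[0,8) x cols[1,2) = 8x1
Unfold 1 (reflect across v@1): 4 holes -> [(0, 0), (0, 1), (4, 0), (4, 1)]
Unfold 2 (reflect across v@2): 8 holes -> [(0, 0), (0, 1), (0, 2), (0, 3), (4, 0), (4, 1), (4, 2), (4, 3)]
Unfold 3 (reflect across h@8): 16 holes -> [(0, 0), (0, 1), (0, 2), (0, 3), (4, 0), (4, 1), (4, 2), (4, 3), (11, 0), (11, 1), (11, 2), (11, 3), (15, 0), (15, 1), (15, 2), (15, 3)]

Answer: 16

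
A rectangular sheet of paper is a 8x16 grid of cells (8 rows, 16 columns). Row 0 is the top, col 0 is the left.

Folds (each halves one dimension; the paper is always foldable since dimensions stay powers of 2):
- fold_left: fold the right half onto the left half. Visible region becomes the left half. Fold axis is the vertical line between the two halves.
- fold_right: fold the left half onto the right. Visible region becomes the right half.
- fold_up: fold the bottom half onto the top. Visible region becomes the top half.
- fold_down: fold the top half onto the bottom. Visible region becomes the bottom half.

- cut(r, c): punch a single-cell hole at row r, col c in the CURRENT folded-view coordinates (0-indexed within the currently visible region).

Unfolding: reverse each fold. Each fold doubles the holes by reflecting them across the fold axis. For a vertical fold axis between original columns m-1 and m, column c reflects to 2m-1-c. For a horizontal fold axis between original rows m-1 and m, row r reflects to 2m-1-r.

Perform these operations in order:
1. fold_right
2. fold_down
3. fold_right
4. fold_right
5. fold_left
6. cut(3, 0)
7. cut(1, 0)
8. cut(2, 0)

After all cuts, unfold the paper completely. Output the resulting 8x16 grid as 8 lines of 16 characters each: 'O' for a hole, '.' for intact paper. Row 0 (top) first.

Answer: OOOOOOOOOOOOOOOO
OOOOOOOOOOOOOOOO
OOOOOOOOOOOOOOOO
................
................
OOOOOOOOOOOOOOOO
OOOOOOOOOOOOOOOO
OOOOOOOOOOOOOOOO

Derivation:
Op 1 fold_right: fold axis v@8; visible region now rows[0,8) x cols[8,16) = 8x8
Op 2 fold_down: fold axis h@4; visible region now rows[4,8) x cols[8,16) = 4x8
Op 3 fold_right: fold axis v@12; visible region now rows[4,8) x cols[12,16) = 4x4
Op 4 fold_right: fold axis v@14; visible region now rows[4,8) x cols[14,16) = 4x2
Op 5 fold_left: fold axis v@15; visible region now rows[4,8) x cols[14,15) = 4x1
Op 6 cut(3, 0): punch at orig (7,14); cuts so far [(7, 14)]; region rows[4,8) x cols[14,15) = 4x1
Op 7 cut(1, 0): punch at orig (5,14); cuts so far [(5, 14), (7, 14)]; region rows[4,8) x cols[14,15) = 4x1
Op 8 cut(2, 0): punch at orig (6,14); cuts so far [(5, 14), (6, 14), (7, 14)]; region rows[4,8) x cols[14,15) = 4x1
Unfold 1 (reflect across v@15): 6 holes -> [(5, 14), (5, 15), (6, 14), (6, 15), (7, 14), (7, 15)]
Unfold 2 (reflect across v@14): 12 holes -> [(5, 12), (5, 13), (5, 14), (5, 15), (6, 12), (6, 13), (6, 14), (6, 15), (7, 12), (7, 13), (7, 14), (7, 15)]
Unfold 3 (reflect across v@12): 24 holes -> [(5, 8), (5, 9), (5, 10), (5, 11), (5, 12), (5, 13), (5, 14), (5, 15), (6, 8), (6, 9), (6, 10), (6, 11), (6, 12), (6, 13), (6, 14), (6, 15), (7, 8), (7, 9), (7, 10), (7, 11), (7, 12), (7, 13), (7, 14), (7, 15)]
Unfold 4 (reflect across h@4): 48 holes -> [(0, 8), (0, 9), (0, 10), (0, 11), (0, 12), (0, 13), (0, 14), (0, 15), (1, 8), (1, 9), (1, 10), (1, 11), (1, 12), (1, 13), (1, 14), (1, 15), (2, 8), (2, 9), (2, 10), (2, 11), (2, 12), (2, 13), (2, 14), (2, 15), (5, 8), (5, 9), (5, 10), (5, 11), (5, 12), (5, 13), (5, 14), (5, 15), (6, 8), (6, 9), (6, 10), (6, 11), (6, 12), (6, 13), (6, 14), (6, 15), (7, 8), (7, 9), (7, 10), (7, 11), (7, 12), (7, 13), (7, 14), (7, 15)]
Unfold 5 (reflect across v@8): 96 holes -> [(0, 0), (0, 1), (0, 2), (0, 3), (0, 4), (0, 5), (0, 6), (0, 7), (0, 8), (0, 9), (0, 10), (0, 11), (0, 12), (0, 13), (0, 14), (0, 15), (1, 0), (1, 1), (1, 2), (1, 3), (1, 4), (1, 5), (1, 6), (1, 7), (1, 8), (1, 9), (1, 10), (1, 11), (1, 12), (1, 13), (1, 14), (1, 15), (2, 0), (2, 1), (2, 2), (2, 3), (2, 4), (2, 5), (2, 6), (2, 7), (2, 8), (2, 9), (2, 10), (2, 11), (2, 12), (2, 13), (2, 14), (2, 15), (5, 0), (5, 1), (5, 2), (5, 3), (5, 4), (5, 5), (5, 6), (5, 7), (5, 8), (5, 9), (5, 10), (5, 11), (5, 12), (5, 13), (5, 14), (5, 15), (6, 0), (6, 1), (6, 2), (6, 3), (6, 4), (6, 5), (6, 6), (6, 7), (6, 8), (6, 9), (6, 10), (6, 11), (6, 12), (6, 13), (6, 14), (6, 15), (7, 0), (7, 1), (7, 2), (7, 3), (7, 4), (7, 5), (7, 6), (7, 7), (7, 8), (7, 9), (7, 10), (7, 11), (7, 12), (7, 13), (7, 14), (7, 15)]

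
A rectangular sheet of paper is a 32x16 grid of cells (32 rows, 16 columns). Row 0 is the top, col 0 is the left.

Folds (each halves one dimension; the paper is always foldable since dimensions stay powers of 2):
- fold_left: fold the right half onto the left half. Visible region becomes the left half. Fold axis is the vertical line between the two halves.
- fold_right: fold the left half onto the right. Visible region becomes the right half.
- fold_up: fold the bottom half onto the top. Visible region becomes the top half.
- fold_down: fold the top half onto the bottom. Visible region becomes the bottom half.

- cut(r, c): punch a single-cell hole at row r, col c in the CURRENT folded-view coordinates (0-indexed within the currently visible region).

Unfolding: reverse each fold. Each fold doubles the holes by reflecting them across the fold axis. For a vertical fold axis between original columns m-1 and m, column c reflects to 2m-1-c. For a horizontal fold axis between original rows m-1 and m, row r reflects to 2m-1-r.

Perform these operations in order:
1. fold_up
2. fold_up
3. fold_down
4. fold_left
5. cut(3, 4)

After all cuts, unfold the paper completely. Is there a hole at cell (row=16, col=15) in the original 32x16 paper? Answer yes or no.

Answer: no

Derivation:
Op 1 fold_up: fold axis h@16; visible region now rows[0,16) x cols[0,16) = 16x16
Op 2 fold_up: fold axis h@8; visible region now rows[0,8) x cols[0,16) = 8x16
Op 3 fold_down: fold axis h@4; visible region now rows[4,8) x cols[0,16) = 4x16
Op 4 fold_left: fold axis v@8; visible region now rows[4,8) x cols[0,8) = 4x8
Op 5 cut(3, 4): punch at orig (7,4); cuts so far [(7, 4)]; region rows[4,8) x cols[0,8) = 4x8
Unfold 1 (reflect across v@8): 2 holes -> [(7, 4), (7, 11)]
Unfold 2 (reflect across h@4): 4 holes -> [(0, 4), (0, 11), (7, 4), (7, 11)]
Unfold 3 (reflect across h@8): 8 holes -> [(0, 4), (0, 11), (7, 4), (7, 11), (8, 4), (8, 11), (15, 4), (15, 11)]
Unfold 4 (reflect across h@16): 16 holes -> [(0, 4), (0, 11), (7, 4), (7, 11), (8, 4), (8, 11), (15, 4), (15, 11), (16, 4), (16, 11), (23, 4), (23, 11), (24, 4), (24, 11), (31, 4), (31, 11)]
Holes: [(0, 4), (0, 11), (7, 4), (7, 11), (8, 4), (8, 11), (15, 4), (15, 11), (16, 4), (16, 11), (23, 4), (23, 11), (24, 4), (24, 11), (31, 4), (31, 11)]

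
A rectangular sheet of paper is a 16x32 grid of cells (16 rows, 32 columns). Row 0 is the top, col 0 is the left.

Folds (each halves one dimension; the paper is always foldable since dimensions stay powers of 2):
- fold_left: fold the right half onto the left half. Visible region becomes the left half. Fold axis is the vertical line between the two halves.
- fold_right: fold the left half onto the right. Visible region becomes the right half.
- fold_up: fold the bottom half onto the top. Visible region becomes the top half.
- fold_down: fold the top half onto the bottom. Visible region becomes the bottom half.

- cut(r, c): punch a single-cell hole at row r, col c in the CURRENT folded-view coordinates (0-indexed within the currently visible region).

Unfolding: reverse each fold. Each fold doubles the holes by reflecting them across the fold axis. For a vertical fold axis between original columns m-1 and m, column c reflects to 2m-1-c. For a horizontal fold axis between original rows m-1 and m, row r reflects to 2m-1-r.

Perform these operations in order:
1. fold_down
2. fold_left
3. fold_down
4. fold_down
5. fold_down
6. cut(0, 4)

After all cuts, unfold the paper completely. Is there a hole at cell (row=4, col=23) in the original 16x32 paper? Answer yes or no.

Answer: no

Derivation:
Op 1 fold_down: fold axis h@8; visible region now rows[8,16) x cols[0,32) = 8x32
Op 2 fold_left: fold axis v@16; visible region now rows[8,16) x cols[0,16) = 8x16
Op 3 fold_down: fold axis h@12; visible region now rows[12,16) x cols[0,16) = 4x16
Op 4 fold_down: fold axis h@14; visible region now rows[14,16) x cols[0,16) = 2x16
Op 5 fold_down: fold axis h@15; visible region now rows[15,16) x cols[0,16) = 1x16
Op 6 cut(0, 4): punch at orig (15,4); cuts so far [(15, 4)]; region rows[15,16) x cols[0,16) = 1x16
Unfold 1 (reflect across h@15): 2 holes -> [(14, 4), (15, 4)]
Unfold 2 (reflect across h@14): 4 holes -> [(12, 4), (13, 4), (14, 4), (15, 4)]
Unfold 3 (reflect across h@12): 8 holes -> [(8, 4), (9, 4), (10, 4), (11, 4), (12, 4), (13, 4), (14, 4), (15, 4)]
Unfold 4 (reflect across v@16): 16 holes -> [(8, 4), (8, 27), (9, 4), (9, 27), (10, 4), (10, 27), (11, 4), (11, 27), (12, 4), (12, 27), (13, 4), (13, 27), (14, 4), (14, 27), (15, 4), (15, 27)]
Unfold 5 (reflect across h@8): 32 holes -> [(0, 4), (0, 27), (1, 4), (1, 27), (2, 4), (2, 27), (3, 4), (3, 27), (4, 4), (4, 27), (5, 4), (5, 27), (6, 4), (6, 27), (7, 4), (7, 27), (8, 4), (8, 27), (9, 4), (9, 27), (10, 4), (10, 27), (11, 4), (11, 27), (12, 4), (12, 27), (13, 4), (13, 27), (14, 4), (14, 27), (15, 4), (15, 27)]
Holes: [(0, 4), (0, 27), (1, 4), (1, 27), (2, 4), (2, 27), (3, 4), (3, 27), (4, 4), (4, 27), (5, 4), (5, 27), (6, 4), (6, 27), (7, 4), (7, 27), (8, 4), (8, 27), (9, 4), (9, 27), (10, 4), (10, 27), (11, 4), (11, 27), (12, 4), (12, 27), (13, 4), (13, 27), (14, 4), (14, 27), (15, 4), (15, 27)]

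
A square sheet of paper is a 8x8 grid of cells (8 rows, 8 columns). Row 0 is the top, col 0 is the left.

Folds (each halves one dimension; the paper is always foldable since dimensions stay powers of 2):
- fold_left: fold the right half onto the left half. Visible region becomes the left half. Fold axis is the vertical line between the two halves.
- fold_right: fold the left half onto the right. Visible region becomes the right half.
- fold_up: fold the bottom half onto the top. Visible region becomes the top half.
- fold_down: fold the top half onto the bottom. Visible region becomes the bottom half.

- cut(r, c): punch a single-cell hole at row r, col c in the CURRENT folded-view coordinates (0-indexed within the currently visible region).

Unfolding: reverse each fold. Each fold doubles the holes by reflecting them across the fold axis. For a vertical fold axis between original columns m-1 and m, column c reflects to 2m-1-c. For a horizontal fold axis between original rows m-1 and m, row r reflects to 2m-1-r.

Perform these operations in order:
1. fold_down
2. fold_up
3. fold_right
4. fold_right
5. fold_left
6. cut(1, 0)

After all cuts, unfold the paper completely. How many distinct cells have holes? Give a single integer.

Answer: 32

Derivation:
Op 1 fold_down: fold axis h@4; visible region now rows[4,8) x cols[0,8) = 4x8
Op 2 fold_up: fold axis h@6; visible region now rows[4,6) x cols[0,8) = 2x8
Op 3 fold_right: fold axis v@4; visible region now rows[4,6) x cols[4,8) = 2x4
Op 4 fold_right: fold axis v@6; visible region now rows[4,6) x cols[6,8) = 2x2
Op 5 fold_left: fold axis v@7; visible region now rows[4,6) x cols[6,7) = 2x1
Op 6 cut(1, 0): punch at orig (5,6); cuts so far [(5, 6)]; region rows[4,6) x cols[6,7) = 2x1
Unfold 1 (reflect across v@7): 2 holes -> [(5, 6), (5, 7)]
Unfold 2 (reflect across v@6): 4 holes -> [(5, 4), (5, 5), (5, 6), (5, 7)]
Unfold 3 (reflect across v@4): 8 holes -> [(5, 0), (5, 1), (5, 2), (5, 3), (5, 4), (5, 5), (5, 6), (5, 7)]
Unfold 4 (reflect across h@6): 16 holes -> [(5, 0), (5, 1), (5, 2), (5, 3), (5, 4), (5, 5), (5, 6), (5, 7), (6, 0), (6, 1), (6, 2), (6, 3), (6, 4), (6, 5), (6, 6), (6, 7)]
Unfold 5 (reflect across h@4): 32 holes -> [(1, 0), (1, 1), (1, 2), (1, 3), (1, 4), (1, 5), (1, 6), (1, 7), (2, 0), (2, 1), (2, 2), (2, 3), (2, 4), (2, 5), (2, 6), (2, 7), (5, 0), (5, 1), (5, 2), (5, 3), (5, 4), (5, 5), (5, 6), (5, 7), (6, 0), (6, 1), (6, 2), (6, 3), (6, 4), (6, 5), (6, 6), (6, 7)]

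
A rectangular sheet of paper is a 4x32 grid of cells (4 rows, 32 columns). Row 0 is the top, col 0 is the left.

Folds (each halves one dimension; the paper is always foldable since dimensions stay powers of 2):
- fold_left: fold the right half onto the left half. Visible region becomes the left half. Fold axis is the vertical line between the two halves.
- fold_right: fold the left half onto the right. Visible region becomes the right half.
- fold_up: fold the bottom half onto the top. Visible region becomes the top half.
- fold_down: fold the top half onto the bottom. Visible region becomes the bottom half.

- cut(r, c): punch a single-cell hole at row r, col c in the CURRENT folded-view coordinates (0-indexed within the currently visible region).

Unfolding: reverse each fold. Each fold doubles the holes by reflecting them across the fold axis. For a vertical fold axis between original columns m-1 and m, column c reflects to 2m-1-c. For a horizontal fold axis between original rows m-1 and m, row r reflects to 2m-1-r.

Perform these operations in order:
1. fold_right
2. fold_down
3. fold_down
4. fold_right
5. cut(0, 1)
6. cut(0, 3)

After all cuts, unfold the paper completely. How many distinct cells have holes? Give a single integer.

Answer: 32

Derivation:
Op 1 fold_right: fold axis v@16; visible region now rows[0,4) x cols[16,32) = 4x16
Op 2 fold_down: fold axis h@2; visible region now rows[2,4) x cols[16,32) = 2x16
Op 3 fold_down: fold axis h@3; visible region now rows[3,4) x cols[16,32) = 1x16
Op 4 fold_right: fold axis v@24; visible region now rows[3,4) x cols[24,32) = 1x8
Op 5 cut(0, 1): punch at orig (3,25); cuts so far [(3, 25)]; region rows[3,4) x cols[24,32) = 1x8
Op 6 cut(0, 3): punch at orig (3,27); cuts so far [(3, 25), (3, 27)]; region rows[3,4) x cols[24,32) = 1x8
Unfold 1 (reflect across v@24): 4 holes -> [(3, 20), (3, 22), (3, 25), (3, 27)]
Unfold 2 (reflect across h@3): 8 holes -> [(2, 20), (2, 22), (2, 25), (2, 27), (3, 20), (3, 22), (3, 25), (3, 27)]
Unfold 3 (reflect across h@2): 16 holes -> [(0, 20), (0, 22), (0, 25), (0, 27), (1, 20), (1, 22), (1, 25), (1, 27), (2, 20), (2, 22), (2, 25), (2, 27), (3, 20), (3, 22), (3, 25), (3, 27)]
Unfold 4 (reflect across v@16): 32 holes -> [(0, 4), (0, 6), (0, 9), (0, 11), (0, 20), (0, 22), (0, 25), (0, 27), (1, 4), (1, 6), (1, 9), (1, 11), (1, 20), (1, 22), (1, 25), (1, 27), (2, 4), (2, 6), (2, 9), (2, 11), (2, 20), (2, 22), (2, 25), (2, 27), (3, 4), (3, 6), (3, 9), (3, 11), (3, 20), (3, 22), (3, 25), (3, 27)]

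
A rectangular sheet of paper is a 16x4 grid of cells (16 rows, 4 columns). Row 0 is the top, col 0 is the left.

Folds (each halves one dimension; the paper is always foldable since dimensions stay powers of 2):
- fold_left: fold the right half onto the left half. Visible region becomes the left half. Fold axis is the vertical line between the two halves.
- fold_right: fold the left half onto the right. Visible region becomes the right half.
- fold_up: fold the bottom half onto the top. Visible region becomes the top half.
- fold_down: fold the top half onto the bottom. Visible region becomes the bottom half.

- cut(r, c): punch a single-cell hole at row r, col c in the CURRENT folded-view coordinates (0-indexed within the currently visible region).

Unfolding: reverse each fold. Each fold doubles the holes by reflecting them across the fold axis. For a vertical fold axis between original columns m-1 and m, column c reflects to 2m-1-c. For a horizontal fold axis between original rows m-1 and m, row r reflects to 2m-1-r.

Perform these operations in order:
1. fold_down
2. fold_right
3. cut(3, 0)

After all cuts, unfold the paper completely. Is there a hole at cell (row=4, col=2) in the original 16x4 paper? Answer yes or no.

Op 1 fold_down: fold axis h@8; visible region now rows[8,16) x cols[0,4) = 8x4
Op 2 fold_right: fold axis v@2; visible region now rows[8,16) x cols[2,4) = 8x2
Op 3 cut(3, 0): punch at orig (11,2); cuts so far [(11, 2)]; region rows[8,16) x cols[2,4) = 8x2
Unfold 1 (reflect across v@2): 2 holes -> [(11, 1), (11, 2)]
Unfold 2 (reflect across h@8): 4 holes -> [(4, 1), (4, 2), (11, 1), (11, 2)]
Holes: [(4, 1), (4, 2), (11, 1), (11, 2)]

Answer: yes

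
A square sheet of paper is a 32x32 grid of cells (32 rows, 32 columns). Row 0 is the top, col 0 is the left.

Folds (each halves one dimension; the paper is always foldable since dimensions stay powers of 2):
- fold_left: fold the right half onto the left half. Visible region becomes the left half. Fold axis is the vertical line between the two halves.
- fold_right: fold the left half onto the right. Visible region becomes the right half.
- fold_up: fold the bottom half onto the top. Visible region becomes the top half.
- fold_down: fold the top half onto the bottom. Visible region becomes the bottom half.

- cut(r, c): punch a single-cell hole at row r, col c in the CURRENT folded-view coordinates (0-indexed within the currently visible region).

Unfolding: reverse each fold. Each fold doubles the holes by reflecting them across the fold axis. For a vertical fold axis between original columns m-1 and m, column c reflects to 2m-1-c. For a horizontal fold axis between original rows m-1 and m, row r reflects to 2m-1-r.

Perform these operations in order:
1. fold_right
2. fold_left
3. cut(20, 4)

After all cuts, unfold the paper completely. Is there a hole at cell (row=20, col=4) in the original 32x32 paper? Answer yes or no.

Op 1 fold_right: fold axis v@16; visible region now rows[0,32) x cols[16,32) = 32x16
Op 2 fold_left: fold axis v@24; visible region now rows[0,32) x cols[16,24) = 32x8
Op 3 cut(20, 4): punch at orig (20,20); cuts so far [(20, 20)]; region rows[0,32) x cols[16,24) = 32x8
Unfold 1 (reflect across v@24): 2 holes -> [(20, 20), (20, 27)]
Unfold 2 (reflect across v@16): 4 holes -> [(20, 4), (20, 11), (20, 20), (20, 27)]
Holes: [(20, 4), (20, 11), (20, 20), (20, 27)]

Answer: yes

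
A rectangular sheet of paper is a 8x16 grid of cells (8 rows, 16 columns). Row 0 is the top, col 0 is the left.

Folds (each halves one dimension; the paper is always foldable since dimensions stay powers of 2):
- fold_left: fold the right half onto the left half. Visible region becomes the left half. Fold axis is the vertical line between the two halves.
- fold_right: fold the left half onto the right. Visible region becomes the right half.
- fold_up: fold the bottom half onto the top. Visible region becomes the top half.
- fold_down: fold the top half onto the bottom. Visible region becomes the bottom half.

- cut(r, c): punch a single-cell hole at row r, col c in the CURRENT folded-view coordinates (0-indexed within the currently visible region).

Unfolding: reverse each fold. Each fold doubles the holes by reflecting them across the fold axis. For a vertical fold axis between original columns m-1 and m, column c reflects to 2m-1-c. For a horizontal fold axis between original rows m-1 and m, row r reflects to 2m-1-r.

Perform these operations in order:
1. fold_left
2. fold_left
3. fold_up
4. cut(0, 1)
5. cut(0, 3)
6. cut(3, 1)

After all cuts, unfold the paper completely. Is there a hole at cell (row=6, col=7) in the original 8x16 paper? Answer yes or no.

Answer: no

Derivation:
Op 1 fold_left: fold axis v@8; visible region now rows[0,8) x cols[0,8) = 8x8
Op 2 fold_left: fold axis v@4; visible region now rows[0,8) x cols[0,4) = 8x4
Op 3 fold_up: fold axis h@4; visible region now rows[0,4) x cols[0,4) = 4x4
Op 4 cut(0, 1): punch at orig (0,1); cuts so far [(0, 1)]; region rows[0,4) x cols[0,4) = 4x4
Op 5 cut(0, 3): punch at orig (0,3); cuts so far [(0, 1), (0, 3)]; region rows[0,4) x cols[0,4) = 4x4
Op 6 cut(3, 1): punch at orig (3,1); cuts so far [(0, 1), (0, 3), (3, 1)]; region rows[0,4) x cols[0,4) = 4x4
Unfold 1 (reflect across h@4): 6 holes -> [(0, 1), (0, 3), (3, 1), (4, 1), (7, 1), (7, 3)]
Unfold 2 (reflect across v@4): 12 holes -> [(0, 1), (0, 3), (0, 4), (0, 6), (3, 1), (3, 6), (4, 1), (4, 6), (7, 1), (7, 3), (7, 4), (7, 6)]
Unfold 3 (reflect across v@8): 24 holes -> [(0, 1), (0, 3), (0, 4), (0, 6), (0, 9), (0, 11), (0, 12), (0, 14), (3, 1), (3, 6), (3, 9), (3, 14), (4, 1), (4, 6), (4, 9), (4, 14), (7, 1), (7, 3), (7, 4), (7, 6), (7, 9), (7, 11), (7, 12), (7, 14)]
Holes: [(0, 1), (0, 3), (0, 4), (0, 6), (0, 9), (0, 11), (0, 12), (0, 14), (3, 1), (3, 6), (3, 9), (3, 14), (4, 1), (4, 6), (4, 9), (4, 14), (7, 1), (7, 3), (7, 4), (7, 6), (7, 9), (7, 11), (7, 12), (7, 14)]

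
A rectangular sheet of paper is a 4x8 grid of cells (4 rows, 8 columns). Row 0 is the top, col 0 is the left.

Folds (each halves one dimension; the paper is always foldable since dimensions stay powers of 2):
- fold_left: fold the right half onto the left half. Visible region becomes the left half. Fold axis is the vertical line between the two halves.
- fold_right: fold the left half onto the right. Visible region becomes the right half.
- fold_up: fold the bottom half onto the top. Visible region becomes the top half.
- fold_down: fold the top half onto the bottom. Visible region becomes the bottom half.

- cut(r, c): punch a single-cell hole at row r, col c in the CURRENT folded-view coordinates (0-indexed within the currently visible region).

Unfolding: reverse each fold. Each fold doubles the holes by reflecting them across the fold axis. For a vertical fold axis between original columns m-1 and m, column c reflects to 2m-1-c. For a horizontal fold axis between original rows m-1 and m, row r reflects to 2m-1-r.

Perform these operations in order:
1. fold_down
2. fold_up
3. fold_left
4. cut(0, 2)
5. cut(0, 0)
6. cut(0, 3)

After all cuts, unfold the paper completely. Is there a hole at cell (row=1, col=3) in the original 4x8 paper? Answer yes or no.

Op 1 fold_down: fold axis h@2; visible region now rows[2,4) x cols[0,8) = 2x8
Op 2 fold_up: fold axis h@3; visible region now rows[2,3) x cols[0,8) = 1x8
Op 3 fold_left: fold axis v@4; visible region now rows[2,3) x cols[0,4) = 1x4
Op 4 cut(0, 2): punch at orig (2,2); cuts so far [(2, 2)]; region rows[2,3) x cols[0,4) = 1x4
Op 5 cut(0, 0): punch at orig (2,0); cuts so far [(2, 0), (2, 2)]; region rows[2,3) x cols[0,4) = 1x4
Op 6 cut(0, 3): punch at orig (2,3); cuts so far [(2, 0), (2, 2), (2, 3)]; region rows[2,3) x cols[0,4) = 1x4
Unfold 1 (reflect across v@4): 6 holes -> [(2, 0), (2, 2), (2, 3), (2, 4), (2, 5), (2, 7)]
Unfold 2 (reflect across h@3): 12 holes -> [(2, 0), (2, 2), (2, 3), (2, 4), (2, 5), (2, 7), (3, 0), (3, 2), (3, 3), (3, 4), (3, 5), (3, 7)]
Unfold 3 (reflect across h@2): 24 holes -> [(0, 0), (0, 2), (0, 3), (0, 4), (0, 5), (0, 7), (1, 0), (1, 2), (1, 3), (1, 4), (1, 5), (1, 7), (2, 0), (2, 2), (2, 3), (2, 4), (2, 5), (2, 7), (3, 0), (3, 2), (3, 3), (3, 4), (3, 5), (3, 7)]
Holes: [(0, 0), (0, 2), (0, 3), (0, 4), (0, 5), (0, 7), (1, 0), (1, 2), (1, 3), (1, 4), (1, 5), (1, 7), (2, 0), (2, 2), (2, 3), (2, 4), (2, 5), (2, 7), (3, 0), (3, 2), (3, 3), (3, 4), (3, 5), (3, 7)]

Answer: yes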